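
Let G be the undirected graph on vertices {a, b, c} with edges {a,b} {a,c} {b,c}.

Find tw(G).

A width-2 tree decomposition is:
Bags: B1 = {a, b, c}
Tree: (single bag)
A single bag containing all 3 vertices is trivially a valid decomposition of width 2. For the lower bound, the 3 vertices {a, b, c} are pairwise adjacent, and any tree decomposition puts a clique entirely inside one bag — forcing width ≥ 2. Hence tw(G) = 2 exactly.

2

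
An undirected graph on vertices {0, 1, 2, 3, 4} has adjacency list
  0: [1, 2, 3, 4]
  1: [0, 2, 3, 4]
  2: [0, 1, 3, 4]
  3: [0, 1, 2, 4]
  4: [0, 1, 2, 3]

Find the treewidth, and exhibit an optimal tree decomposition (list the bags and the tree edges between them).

A single bag containing all 5 vertices is trivially a valid decomposition of width 4. On the other hand G contains the 5-clique {0, 1, 2, 3, 4}. A clique must lie in a single bag of any decomposition, so no decomposition can have width below 4. The upper and lower bounds meet at 4, so that is the treewidth.

Treewidth 4.
Bags: B1 = {0, 1, 2, 3, 4}
Tree: (single bag)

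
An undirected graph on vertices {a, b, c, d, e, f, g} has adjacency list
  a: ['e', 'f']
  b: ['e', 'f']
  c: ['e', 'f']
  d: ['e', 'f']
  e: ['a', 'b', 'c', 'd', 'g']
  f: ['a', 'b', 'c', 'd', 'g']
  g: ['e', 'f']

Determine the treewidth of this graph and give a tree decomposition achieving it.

Each bag holds 3 vertices, so the decomposition has width 2, which upper-bounds the treewidth. The edges e–d–f–g–e form a cycle, so G is not a tree and its treewidth is at least 2. Hence tw(G) = 2 exactly.

Treewidth 2.
Bags: B1 = {d, e, f}  B2 = {e, f, g}  B3 = {a, e, f}  B4 = {c, e, f}  B5 = {b, e, f}
Tree: B1–B2, B2–B3, B3–B4, B4–B5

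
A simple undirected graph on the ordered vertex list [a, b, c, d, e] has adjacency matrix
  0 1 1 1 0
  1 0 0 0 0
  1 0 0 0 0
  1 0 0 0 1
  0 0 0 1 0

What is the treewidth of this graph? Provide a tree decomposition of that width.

Treewidth 1.
One such decomposition:
Bags: B1 = {a, c}  B2 = {a, d}  B3 = {d, e}  B4 = {a, b}
Tree: B1–B2, B2–B3, B2–B4

Each bag holds 2 vertices, so the decomposition has width 1, which upper-bounds the treewidth. Since G has at least one edge (e.g. a–c), it is not an edgeless graph, so tw(G) ≥ 1. Hence tw(G) = 1 exactly.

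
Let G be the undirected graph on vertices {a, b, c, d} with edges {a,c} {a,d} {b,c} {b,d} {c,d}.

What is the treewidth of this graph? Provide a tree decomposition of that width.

Treewidth 2.
One optimal decomposition is:
Bags: B1 = {a, c, d}  B2 = {b, c, d}
Tree: B1–B2

Every bag has size at most 3, so the width is 3 − 1 = 2 and tw(G) ≤ 2. Conversely, {a, c, d} is a clique of size 3, and the vertices of any clique must share a bag in every tree decomposition; so some bag has ≥ 3 vertices and tw(G) ≥ 2. Combining the bounds, tw(G) = 2.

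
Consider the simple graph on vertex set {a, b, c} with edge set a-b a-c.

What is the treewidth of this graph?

1

A width-1 tree decomposition is:
Bags: B1 = {a, c}  B2 = {a, b}
Tree: B1–B2
The largest bag has 2 vertices, giving width 1; this decomposition certifies tw(G) ≤ 1. G has an edge, so its treewidth is at least 1. The upper and lower bounds meet at 1, so that is the treewidth.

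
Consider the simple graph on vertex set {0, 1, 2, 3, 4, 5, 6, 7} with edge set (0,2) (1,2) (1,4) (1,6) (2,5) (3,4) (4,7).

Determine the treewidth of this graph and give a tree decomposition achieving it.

Treewidth 1.
One such decomposition:
Bags: B1 = {1, 4}  B2 = {1, 6}  B3 = {3, 4}  B4 = {1, 2}  B5 = {4, 7}  B6 = {0, 2}  B7 = {2, 5}
Tree: B1–B2, B1–B3, B1–B4, B3–B5, B4–B6, B6–B7

Each bag holds 2 vertices, so the decomposition has width 1, which upper-bounds the treewidth. Any graph with an edge has treewidth ≥ 1, and G has the edge 4–1. The upper and lower bounds meet at 1, so that is the treewidth.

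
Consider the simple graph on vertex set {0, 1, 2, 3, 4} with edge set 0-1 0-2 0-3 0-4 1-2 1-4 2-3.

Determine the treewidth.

A width-2 tree decomposition is:
Bags: B1 = {0, 1, 4}  B2 = {0, 1, 2}  B3 = {0, 2, 3}
Tree: B1–B2, B2–B3
Each bag holds 3 vertices, so the decomposition has width 2, which upper-bounds the treewidth. On the other hand G contains the 3-clique {0, 1, 2}. A clique must lie in a single bag of any decomposition, so no decomposition can have width below 2. The upper and lower bounds meet at 2, so that is the treewidth.

2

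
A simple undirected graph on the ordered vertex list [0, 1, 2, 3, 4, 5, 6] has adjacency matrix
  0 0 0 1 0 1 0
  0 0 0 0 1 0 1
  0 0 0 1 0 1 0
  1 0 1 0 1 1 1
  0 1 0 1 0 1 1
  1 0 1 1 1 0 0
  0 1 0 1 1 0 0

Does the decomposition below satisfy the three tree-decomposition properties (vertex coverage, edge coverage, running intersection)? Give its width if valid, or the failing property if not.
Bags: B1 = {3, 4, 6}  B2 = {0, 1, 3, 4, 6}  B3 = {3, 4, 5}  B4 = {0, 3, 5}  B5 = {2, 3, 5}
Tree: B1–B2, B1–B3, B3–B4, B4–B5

A tree decomposition must satisfy three properties: every vertex lies in some bag; for every edge, both endpoints lie together in some bag; and for every vertex, the bags containing it form a connected subtree. Here bags containing vertex 0 are not connected in the tree, so the decomposition is invalid.

No — bags containing vertex 0 are not connected in the tree.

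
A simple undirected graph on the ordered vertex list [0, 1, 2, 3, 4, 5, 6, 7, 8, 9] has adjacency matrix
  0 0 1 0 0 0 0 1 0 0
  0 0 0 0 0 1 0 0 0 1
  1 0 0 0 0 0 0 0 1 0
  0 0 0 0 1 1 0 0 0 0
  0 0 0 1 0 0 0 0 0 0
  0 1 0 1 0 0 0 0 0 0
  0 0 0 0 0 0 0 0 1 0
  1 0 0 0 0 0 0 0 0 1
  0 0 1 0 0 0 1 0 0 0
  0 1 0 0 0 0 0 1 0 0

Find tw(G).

A width-1 tree decomposition is:
Bags: B1 = {6, 8}  B2 = {2, 8}  B3 = {0, 2}  B4 = {0, 7}  B5 = {7, 9}  B6 = {1, 9}  B7 = {1, 5}  B8 = {3, 5}  B9 = {3, 4}
Tree: B1–B2, B2–B3, B3–B4, B4–B5, B5–B6, B6–B7, B7–B8, B8–B9
Each bag holds 2 vertices, so the decomposition has width 1, which upper-bounds the treewidth. G has an edge, so its treewidth is at least 1. The upper and lower bounds meet at 1, so that is the treewidth.

1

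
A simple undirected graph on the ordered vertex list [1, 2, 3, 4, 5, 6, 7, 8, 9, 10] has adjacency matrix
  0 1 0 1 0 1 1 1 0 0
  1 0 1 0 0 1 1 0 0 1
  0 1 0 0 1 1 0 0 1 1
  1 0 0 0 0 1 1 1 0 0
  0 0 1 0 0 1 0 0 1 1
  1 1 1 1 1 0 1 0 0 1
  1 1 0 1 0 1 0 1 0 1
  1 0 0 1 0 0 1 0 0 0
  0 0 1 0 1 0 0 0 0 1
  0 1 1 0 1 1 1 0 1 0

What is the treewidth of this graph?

3

A width-3 tree decomposition is:
Bags: B1 = {1, 2, 6, 7}  B2 = {1, 4, 6, 7}  B3 = {2, 6, 7, 10}  B4 = {2, 3, 6, 10}  B5 = {3, 5, 6, 10}  B6 = {1, 4, 7, 8}  B7 = {3, 5, 9, 10}
Tree: B1–B2, B1–B3, B3–B4, B4–B5, B2–B6, B5–B7
Each bag holds 4 vertices, so the decomposition has width 3, which upper-bounds the treewidth. Conversely, {1, 4, 7, 8} is a clique of size 4, and the vertices of any clique must share a bag in every tree decomposition; so some bag has ≥ 4 vertices and tw(G) ≥ 3. Combining the bounds, tw(G) = 3.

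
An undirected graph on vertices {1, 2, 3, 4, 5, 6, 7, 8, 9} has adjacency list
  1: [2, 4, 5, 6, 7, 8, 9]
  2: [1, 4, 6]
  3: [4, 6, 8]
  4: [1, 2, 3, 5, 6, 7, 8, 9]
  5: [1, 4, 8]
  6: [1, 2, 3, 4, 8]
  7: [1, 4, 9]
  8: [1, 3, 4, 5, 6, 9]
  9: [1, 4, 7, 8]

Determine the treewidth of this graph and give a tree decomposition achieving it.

Treewidth 3.
Bags: B1 = {1, 4, 6, 8}  B2 = {1, 4, 8, 9}  B3 = {1, 4, 7, 9}  B4 = {3, 4, 6, 8}  B5 = {1, 2, 4, 6}  B6 = {1, 4, 5, 8}
Tree: B1–B2, B2–B3, B1–B4, B1–B5, B2–B6

The largest bag has 4 vertices, giving width 3; this decomposition certifies tw(G) ≤ 3. Conversely, {1, 4, 8, 9} is a clique of size 4, and the vertices of any clique must share a bag in every tree decomposition; so some bag has ≥ 4 vertices and tw(G) ≥ 3. The upper and lower bounds meet at 3, so that is the treewidth.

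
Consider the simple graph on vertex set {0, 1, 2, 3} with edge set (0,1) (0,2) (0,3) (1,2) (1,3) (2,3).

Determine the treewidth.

A width-3 tree decomposition is:
Bags: B1 = {0, 1, 2, 3}
Tree: (single bag)
A single bag containing all 4 vertices is trivially a valid decomposition of width 3. On the other hand G contains the 4-clique {0, 1, 2, 3}. A clique must lie in a single bag of any decomposition, so no decomposition can have width below 3. The upper and lower bounds meet at 3, so that is the treewidth.

3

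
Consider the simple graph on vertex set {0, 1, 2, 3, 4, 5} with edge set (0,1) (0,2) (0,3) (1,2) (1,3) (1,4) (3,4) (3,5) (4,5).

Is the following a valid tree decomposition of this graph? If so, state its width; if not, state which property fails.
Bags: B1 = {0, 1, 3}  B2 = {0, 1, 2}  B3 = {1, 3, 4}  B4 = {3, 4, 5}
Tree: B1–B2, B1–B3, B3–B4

Checking the three conditions: (i) the bags cover all of {0, 1, 2, 3, 4, 5}; (ii) for each edge, some bag contains both endpoints; (iii) the bags containing any fixed vertex form a subtree. All hold, so the decomposition is valid with width 3 − 1 = 2.

Yes; width 2.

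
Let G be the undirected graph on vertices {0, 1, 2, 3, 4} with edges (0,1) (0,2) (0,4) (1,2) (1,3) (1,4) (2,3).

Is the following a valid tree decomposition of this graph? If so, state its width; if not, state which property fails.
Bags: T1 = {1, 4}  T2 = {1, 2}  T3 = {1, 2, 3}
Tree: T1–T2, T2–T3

A tree decomposition must satisfy three properties: every vertex lies in some bag; for every edge, both endpoints lie together in some bag; and for every vertex, the bags containing it form a connected subtree. Here vertex 0 appears in no bag, so the decomposition is invalid.

No — vertex 0 appears in no bag.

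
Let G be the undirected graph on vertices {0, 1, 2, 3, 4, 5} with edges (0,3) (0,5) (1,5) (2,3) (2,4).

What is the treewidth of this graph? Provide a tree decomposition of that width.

Treewidth 1.
One optimal decomposition is:
Bags: B1 = {2, 4}  B2 = {2, 3}  B3 = {0, 3}  B4 = {0, 5}  B5 = {1, 5}
Tree: B1–B2, B2–B3, B3–B4, B4–B5

The largest bag has 2 vertices, giving width 1; this decomposition certifies tw(G) ≤ 1. Any graph with an edge has treewidth ≥ 1, and G has the edge 4–2. Therefore the treewidth is 1.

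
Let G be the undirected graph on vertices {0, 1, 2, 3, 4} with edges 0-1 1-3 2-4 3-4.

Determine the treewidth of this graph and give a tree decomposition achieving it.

Treewidth 1.
One optimal decomposition is:
Bags: B1 = {2, 4}  B2 = {3, 4}  B3 = {1, 3}  B4 = {0, 1}
Tree: B1–B2, B2–B3, B3–B4

The largest bag has 2 vertices, giving width 1; this decomposition certifies tw(G) ≤ 1. Since G has at least one edge (e.g. 2–4), it is not an edgeless graph, so tw(G) ≥ 1. Hence tw(G) = 1 exactly.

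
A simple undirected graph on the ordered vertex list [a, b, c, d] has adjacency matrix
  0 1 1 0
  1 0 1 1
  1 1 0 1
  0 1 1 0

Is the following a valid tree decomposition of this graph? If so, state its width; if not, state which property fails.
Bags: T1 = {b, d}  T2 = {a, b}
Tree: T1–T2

A tree decomposition must satisfy three properties: every vertex lies in some bag; for every edge, both endpoints lie together in some bag; and for every vertex, the bags containing it form a connected subtree. Here vertex c appears in no bag, so the decomposition is invalid.

No — vertex c appears in no bag.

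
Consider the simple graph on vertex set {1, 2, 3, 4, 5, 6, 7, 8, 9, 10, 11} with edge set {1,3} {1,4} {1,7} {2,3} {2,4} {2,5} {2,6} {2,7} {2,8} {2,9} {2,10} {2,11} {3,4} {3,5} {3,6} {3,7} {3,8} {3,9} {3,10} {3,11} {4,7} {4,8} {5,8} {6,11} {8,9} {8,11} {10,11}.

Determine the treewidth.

3

A width-3 tree decomposition is:
Bags: B1 = {2, 3, 4, 8}  B2 = {2, 3, 4, 7}  B3 = {2, 3, 8, 11}  B4 = {2, 3, 5, 8}  B5 = {2, 3, 8, 9}  B6 = {2, 3, 6, 11}  B7 = {2, 3, 10, 11}  B8 = {1, 3, 4, 7}
Tree: B1–B2, B1–B3, B1–B4, B4–B5, B3–B6, B3–B7, B2–B8
The largest bag has 4 vertices, giving width 3; this decomposition certifies tw(G) ≤ 3. On the other hand G contains the 4-clique {1, 3, 4, 7}. A clique must lie in a single bag of any decomposition, so no decomposition can have width below 3. Therefore the treewidth is 3.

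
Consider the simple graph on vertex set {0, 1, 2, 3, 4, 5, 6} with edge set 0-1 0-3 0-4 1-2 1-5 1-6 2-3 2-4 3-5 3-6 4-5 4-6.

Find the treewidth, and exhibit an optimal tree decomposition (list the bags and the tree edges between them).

Each bag holds 4 vertices, so the decomposition has width 3, which upper-bounds the treewidth. For the lower bound: the 4 vertex sets {1,2}, {4,6}, {3}, {5} are disjoint, each induces a connected subgraph, and every pair is joined by at least one edge of G. Contracting each set to a single vertex therefore yields K_{4} as a minor, and since treewidth is minor-monotone, tw(G) ≥ tw(K_{4}) = 3. Hence tw(G) = 3 exactly.

Treewidth 3.
Bags: B1 = {1, 2, 3, 4}  B2 = {1, 3, 4, 6}  B3 = {1, 3, 4, 5}  B4 = {0, 1, 3, 4}
Tree: B1–B2, B2–B3, B3–B4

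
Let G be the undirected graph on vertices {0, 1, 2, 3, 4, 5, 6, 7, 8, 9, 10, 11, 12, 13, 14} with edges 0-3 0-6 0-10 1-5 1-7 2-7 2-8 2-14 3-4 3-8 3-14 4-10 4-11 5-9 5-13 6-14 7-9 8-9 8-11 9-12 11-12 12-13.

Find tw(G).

3

A width-3 tree decomposition is:
Bags: B1 = {0, 6, 10, 14}  B2 = {0, 3, 10, 14}  B3 = {3, 4, 10, 14}  B4 = {2, 3, 4, 14}  B5 = {2, 3, 4, 8}  B6 = {2, 4, 8, 11}  B7 = {2, 7, 8, 11}  B8 = {7, 8, 9, 11}  B9 = {7, 9, 11, 12}  B10 = {1, 7, 9, 12}  B11 = {1, 5, 9, 12}  B12 = {1, 5, 12, 13}
Tree: B1–B2, B2–B3, B3–B4, B4–B5, B5–B6, B6–B7, B7–B8, B8–B9, B9–B10, B10–B11, B11–B12
Every bag has size at most 4, so the width is 4 − 1 = 3 and tw(G) ≤ 3. For the lower bound: the 4 vertex sets {0,6,10}, {14}, {3}, {2,4,8,11} are disjoint, each induces a connected subgraph, and every pair is joined by at least one edge of G. Contracting each set to a single vertex therefore yields K_{4} as a minor, and since treewidth is minor-monotone, tw(G) ≥ tw(K_{4}) = 3. Hence tw(G) = 3 exactly.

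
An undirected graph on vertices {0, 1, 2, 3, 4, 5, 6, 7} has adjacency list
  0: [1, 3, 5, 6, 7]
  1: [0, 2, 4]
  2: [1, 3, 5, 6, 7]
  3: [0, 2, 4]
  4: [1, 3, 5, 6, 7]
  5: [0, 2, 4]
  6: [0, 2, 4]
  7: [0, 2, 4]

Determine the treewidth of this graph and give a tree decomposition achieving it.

Treewidth 3.
One such decomposition:
Bags: B1 = {0, 2, 4, 5}  B2 = {0, 1, 2, 4}  B3 = {0, 2, 4, 6}  B4 = {0, 2, 4, 7}  B5 = {0, 2, 3, 4}
Tree: B1–B2, B2–B3, B3–B4, B4–B5

Every bag has size at most 4, so the width is 4 − 1 = 3 and tw(G) ≤ 3. For the lower bound: the 4 vertex sets {4,5}, {0,1}, {2}, {6} are disjoint, each induces a connected subgraph, and every pair is joined by at least one edge of G. Contracting each set to a single vertex therefore yields K_{4} as a minor, and since treewidth is minor-monotone, tw(G) ≥ tw(K_{4}) = 3. The upper and lower bounds meet at 3, so that is the treewidth.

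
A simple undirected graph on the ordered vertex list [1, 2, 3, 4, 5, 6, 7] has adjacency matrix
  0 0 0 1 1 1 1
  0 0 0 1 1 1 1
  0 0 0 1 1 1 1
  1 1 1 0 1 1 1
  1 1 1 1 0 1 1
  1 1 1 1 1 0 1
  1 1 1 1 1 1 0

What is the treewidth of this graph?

A width-4 tree decomposition is:
Bags: B1 = {1, 4, 5, 6, 7}  B2 = {2, 4, 5, 6, 7}  B3 = {3, 4, 5, 6, 7}
Tree: B1–B2, B2–B3
Every bag has size at most 5, so the width is 5 − 1 = 4 and tw(G) ≤ 4. For the lower bound, the 5 vertices {1, 4, 5, 6, 7} are pairwise adjacent, and any tree decomposition puts a clique entirely inside one bag — forcing width ≥ 4. Therefore the treewidth is 4.

4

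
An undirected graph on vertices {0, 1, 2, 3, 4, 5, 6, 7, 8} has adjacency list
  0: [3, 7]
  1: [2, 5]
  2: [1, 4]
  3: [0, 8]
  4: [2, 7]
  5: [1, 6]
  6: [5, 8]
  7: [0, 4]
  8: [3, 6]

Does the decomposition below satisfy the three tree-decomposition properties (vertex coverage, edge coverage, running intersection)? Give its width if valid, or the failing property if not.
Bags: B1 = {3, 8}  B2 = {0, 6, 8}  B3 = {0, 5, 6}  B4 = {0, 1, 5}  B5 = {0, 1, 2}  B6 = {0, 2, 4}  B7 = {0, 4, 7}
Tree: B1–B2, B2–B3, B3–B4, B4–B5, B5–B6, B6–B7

A tree decomposition must satisfy three properties: every vertex lies in some bag; for every edge, both endpoints lie together in some bag; and for every vertex, the bags containing it form a connected subtree. Here edge (0,3) lies in no bag, so the decomposition is invalid.

No — edge (0,3) lies in no bag.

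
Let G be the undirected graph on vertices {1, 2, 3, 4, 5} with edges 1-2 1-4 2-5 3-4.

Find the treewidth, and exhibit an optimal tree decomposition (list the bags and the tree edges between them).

Treewidth 1.
Bags: B1 = {3, 4}  B2 = {1, 4}  B3 = {1, 2}  B4 = {2, 5}
Tree: B1–B2, B2–B3, B3–B4

The largest bag has 2 vertices, giving width 1; this decomposition certifies tw(G) ≤ 1. Since G has at least one edge (e.g. 3–4), it is not an edgeless graph, so tw(G) ≥ 1. Combining the bounds, tw(G) = 1.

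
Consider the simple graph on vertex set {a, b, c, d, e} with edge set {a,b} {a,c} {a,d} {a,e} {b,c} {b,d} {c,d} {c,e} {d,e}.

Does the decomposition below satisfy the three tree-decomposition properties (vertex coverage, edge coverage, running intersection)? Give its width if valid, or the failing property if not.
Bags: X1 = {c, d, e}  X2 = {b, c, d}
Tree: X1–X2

A tree decomposition must satisfy three properties: every vertex lies in some bag; for every edge, both endpoints lie together in some bag; and for every vertex, the bags containing it form a connected subtree. Here vertex a appears in no bag, so the decomposition is invalid.

No — vertex a appears in no bag.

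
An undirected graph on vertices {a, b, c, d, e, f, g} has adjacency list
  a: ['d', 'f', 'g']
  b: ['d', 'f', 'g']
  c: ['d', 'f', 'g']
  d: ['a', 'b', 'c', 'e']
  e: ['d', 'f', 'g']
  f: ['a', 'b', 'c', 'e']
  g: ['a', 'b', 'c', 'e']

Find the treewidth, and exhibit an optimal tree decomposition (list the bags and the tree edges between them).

Treewidth 3.
Bags: B1 = {c, d, f, g}  B2 = {b, d, f, g}  B3 = {a, d, f, g}  B4 = {d, e, f, g}
Tree: B1–B2, B2–B3, B3–B4

The largest bag has 4 vertices, giving width 3; this decomposition certifies tw(G) ≤ 3. For the lower bound: the 4 vertex sets {c,d}, {b,g}, {f}, {a} are disjoint, each induces a connected subgraph, and every pair is joined by at least one edge of G. Contracting each set to a single vertex therefore yields K_{4} as a minor, and since treewidth is minor-monotone, tw(G) ≥ tw(K_{4}) = 3. Hence tw(G) = 3 exactly.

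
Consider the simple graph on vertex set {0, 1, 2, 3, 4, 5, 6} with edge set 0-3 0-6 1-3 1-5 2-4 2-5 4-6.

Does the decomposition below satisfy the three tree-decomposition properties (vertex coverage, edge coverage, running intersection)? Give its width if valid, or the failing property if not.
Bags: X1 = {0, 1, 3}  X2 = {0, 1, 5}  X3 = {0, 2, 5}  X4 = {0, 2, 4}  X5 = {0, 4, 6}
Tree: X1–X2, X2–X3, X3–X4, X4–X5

Yes; width 2.

Every vertex of G appears in some bag (union = {0, 1, 2, 3, 4, 5, 6}); every edge is covered by a bag; and for each vertex v the set of bags containing v is connected in the bag tree. The decomposition is therefore valid. The largest bag has 3 vertices, so the width is 2.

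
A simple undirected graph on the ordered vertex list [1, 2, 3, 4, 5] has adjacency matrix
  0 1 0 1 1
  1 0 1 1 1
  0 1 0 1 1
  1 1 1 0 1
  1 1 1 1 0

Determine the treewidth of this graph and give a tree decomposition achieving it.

Every bag has size at most 4, so the width is 4 − 1 = 3 and tw(G) ≤ 3. For the lower bound, the 4 vertices {1, 2, 4, 5} are pairwise adjacent, and any tree decomposition puts a clique entirely inside one bag — forcing width ≥ 3. Combining the bounds, tw(G) = 3.

Treewidth 3.
Bags: B1 = {1, 2, 4, 5}  B2 = {2, 3, 4, 5}
Tree: B1–B2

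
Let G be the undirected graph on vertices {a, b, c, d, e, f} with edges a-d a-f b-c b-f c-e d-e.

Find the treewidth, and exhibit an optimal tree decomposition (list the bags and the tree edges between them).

Treewidth 2.
One optimal decomposition is:
Bags: B1 = {c, d, e}  B2 = {a, c, d}  B3 = {a, c, f}  B4 = {b, c, f}
Tree: B1–B2, B2–B3, B3–B4

Every bag has size at most 3, so the width is 3 − 1 = 2 and tw(G) ≤ 2. Since c–e–d–a–f–b–c is a cycle in G, G is not acyclic. Forests are exactly the graphs of treewidth ≤ 1, so tw(G) ≥ 2. Therefore the treewidth is 2.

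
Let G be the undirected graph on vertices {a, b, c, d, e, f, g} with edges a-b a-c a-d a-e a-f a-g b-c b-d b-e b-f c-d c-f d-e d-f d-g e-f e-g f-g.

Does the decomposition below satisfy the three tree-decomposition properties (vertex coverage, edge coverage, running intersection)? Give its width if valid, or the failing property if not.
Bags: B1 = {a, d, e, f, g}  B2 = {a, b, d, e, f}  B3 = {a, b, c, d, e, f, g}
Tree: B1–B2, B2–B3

No — bags containing vertex g are not connected in the tree.

A tree decomposition must satisfy three properties: every vertex lies in some bag; for every edge, both endpoints lie together in some bag; and for every vertex, the bags containing it form a connected subtree. Here bags containing vertex g are not connected in the tree, so the decomposition is invalid.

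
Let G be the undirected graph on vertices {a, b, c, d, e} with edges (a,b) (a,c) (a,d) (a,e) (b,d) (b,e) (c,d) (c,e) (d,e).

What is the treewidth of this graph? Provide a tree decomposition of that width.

Each bag holds 4 vertices, so the decomposition has width 3, which upper-bounds the treewidth. Conversely, {a, c, d, e} is a clique of size 4, and the vertices of any clique must share a bag in every tree decomposition; so some bag has ≥ 4 vertices and tw(G) ≥ 3. The upper and lower bounds meet at 3, so that is the treewidth.

Treewidth 3.
Bags: B1 = {a, c, d, e}  B2 = {a, b, d, e}
Tree: B1–B2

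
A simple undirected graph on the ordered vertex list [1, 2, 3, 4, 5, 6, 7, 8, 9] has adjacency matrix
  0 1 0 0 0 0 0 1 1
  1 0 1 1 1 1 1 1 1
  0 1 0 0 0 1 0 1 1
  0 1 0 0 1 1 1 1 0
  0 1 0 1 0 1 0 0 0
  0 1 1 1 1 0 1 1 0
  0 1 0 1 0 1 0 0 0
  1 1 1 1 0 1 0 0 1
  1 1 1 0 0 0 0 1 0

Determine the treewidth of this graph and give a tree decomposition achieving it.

Each bag holds 4 vertices, so the decomposition has width 3, which upper-bounds the treewidth. Conversely, {1, 2, 8, 9} is a clique of size 4, and the vertices of any clique must share a bag in every tree decomposition; so some bag has ≥ 4 vertices and tw(G) ≥ 3. Therefore the treewidth is 3.

Treewidth 3.
One optimal decomposition is:
Bags: B1 = {2, 4, 6, 8}  B2 = {2, 3, 6, 8}  B3 = {2, 3, 8, 9}  B4 = {1, 2, 8, 9}  B5 = {2, 4, 5, 6}  B6 = {2, 4, 6, 7}
Tree: B1–B2, B2–B3, B3–B4, B1–B5, B5–B6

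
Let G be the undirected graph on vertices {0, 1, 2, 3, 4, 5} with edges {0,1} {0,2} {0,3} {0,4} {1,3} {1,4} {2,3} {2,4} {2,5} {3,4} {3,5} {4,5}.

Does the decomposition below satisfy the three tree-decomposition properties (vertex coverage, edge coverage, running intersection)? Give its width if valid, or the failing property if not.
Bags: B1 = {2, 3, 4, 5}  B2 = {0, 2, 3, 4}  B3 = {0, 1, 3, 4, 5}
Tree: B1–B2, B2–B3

A tree decomposition must satisfy three properties: every vertex lies in some bag; for every edge, both endpoints lie together in some bag; and for every vertex, the bags containing it form a connected subtree. Here bags containing vertex 5 are not connected in the tree, so the decomposition is invalid.

No — bags containing vertex 5 are not connected in the tree.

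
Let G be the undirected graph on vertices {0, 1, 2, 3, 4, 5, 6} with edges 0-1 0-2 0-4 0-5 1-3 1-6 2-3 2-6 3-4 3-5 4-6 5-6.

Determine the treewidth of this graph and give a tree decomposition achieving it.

Treewidth 3.
One optimal decomposition is:
Bags: B1 = {0, 3, 4, 6}  B2 = {0, 1, 3, 6}  B3 = {0, 2, 3, 6}  B4 = {0, 3, 5, 6}
Tree: B1–B2, B2–B3, B3–B4

The largest bag has 4 vertices, giving width 3; this decomposition certifies tw(G) ≤ 3. For the lower bound: the 4 vertex sets {4,6}, {1,3}, {0}, {2} are disjoint, each induces a connected subgraph, and every pair is joined by at least one edge of G. Contracting each set to a single vertex therefore yields K_{4} as a minor, and since treewidth is minor-monotone, tw(G) ≥ tw(K_{4}) = 3. Hence tw(G) = 3 exactly.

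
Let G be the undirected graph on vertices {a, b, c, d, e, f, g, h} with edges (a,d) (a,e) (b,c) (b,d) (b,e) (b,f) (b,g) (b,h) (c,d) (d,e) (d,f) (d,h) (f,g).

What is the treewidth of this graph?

2

A width-2 tree decomposition is:
Bags: B1 = {b, d, e}  B2 = {b, c, d}  B3 = {b, d, h}  B4 = {b, d, f}  B5 = {a, d, e}  B6 = {b, f, g}
Tree: B1–B2, B1–B3, B1–B4, B1–B5, B4–B6
The largest bag has 3 vertices, giving width 2; this decomposition certifies tw(G) ≤ 2. Conversely, {a, d, e} is a clique of size 3, and the vertices of any clique must share a bag in every tree decomposition; so some bag has ≥ 3 vertices and tw(G) ≥ 2. The upper and lower bounds meet at 2, so that is the treewidth.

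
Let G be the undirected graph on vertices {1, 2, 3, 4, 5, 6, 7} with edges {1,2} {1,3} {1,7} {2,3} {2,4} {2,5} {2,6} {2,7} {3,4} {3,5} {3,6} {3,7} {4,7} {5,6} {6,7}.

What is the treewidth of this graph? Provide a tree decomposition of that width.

Every bag has size at most 4, so the width is 4 − 1 = 3 and tw(G) ≤ 3. Conversely, {2, 3, 5, 6} is a clique of size 4, and the vertices of any clique must share a bag in every tree decomposition; so some bag has ≥ 4 vertices and tw(G) ≥ 3. Hence tw(G) = 3 exactly.

Treewidth 3.
Bags: B1 = {2, 3, 5, 6}  B2 = {2, 3, 6, 7}  B3 = {2, 3, 4, 7}  B4 = {1, 2, 3, 7}
Tree: B1–B2, B2–B3, B3–B4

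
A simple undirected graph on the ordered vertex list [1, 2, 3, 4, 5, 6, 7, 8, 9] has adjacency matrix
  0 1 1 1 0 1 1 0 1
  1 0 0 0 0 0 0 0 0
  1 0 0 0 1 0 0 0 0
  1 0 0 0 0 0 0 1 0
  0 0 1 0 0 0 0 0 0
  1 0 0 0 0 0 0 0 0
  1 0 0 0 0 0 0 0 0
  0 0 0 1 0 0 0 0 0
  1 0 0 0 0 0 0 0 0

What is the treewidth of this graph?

A width-1 tree decomposition is:
Bags: B1 = {1, 6}  B2 = {1, 9}  B3 = {1, 7}  B4 = {1, 4}  B5 = {1, 3}  B6 = {4, 8}  B7 = {1, 2}  B8 = {3, 5}
Tree: B1–B2, B1–B3, B3–B4, B3–B5, B4–B6, B3–B7, B5–B8
Every bag has size at most 2, so the width is 2 − 1 = 1 and tw(G) ≤ 1. Any graph with an edge has treewidth ≥ 1, and G has the edge 1–6. The upper and lower bounds meet at 1, so that is the treewidth.

1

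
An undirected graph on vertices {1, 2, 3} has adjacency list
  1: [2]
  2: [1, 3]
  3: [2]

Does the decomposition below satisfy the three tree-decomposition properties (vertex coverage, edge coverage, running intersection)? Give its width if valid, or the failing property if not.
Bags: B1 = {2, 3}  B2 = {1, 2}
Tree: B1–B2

Every vertex of G appears in some bag (union = {1, 2, 3}); every edge is covered by a bag; and for each vertex v the set of bags containing v is connected in the bag tree. The decomposition is therefore valid. The largest bag has 2 vertices, so the width is 1.

Yes; width 1.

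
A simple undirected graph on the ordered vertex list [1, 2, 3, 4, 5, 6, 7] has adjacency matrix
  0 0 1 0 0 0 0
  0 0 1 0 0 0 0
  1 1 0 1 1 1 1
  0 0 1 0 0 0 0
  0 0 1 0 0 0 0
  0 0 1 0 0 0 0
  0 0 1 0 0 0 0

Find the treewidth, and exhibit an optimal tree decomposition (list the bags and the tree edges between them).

Treewidth 1.
Bags: B1 = {1, 3}  B2 = {3, 6}  B3 = {3, 5}  B4 = {3, 4}  B5 = {2, 3}  B6 = {3, 7}
Tree: B1–B2, B1–B3, B1–B4, B1–B5, B2–B6

The largest bag has 2 vertices, giving width 1; this decomposition certifies tw(G) ≤ 1. Any graph with an edge has treewidth ≥ 1, and G has the edge 1–3. The upper and lower bounds meet at 1, so that is the treewidth.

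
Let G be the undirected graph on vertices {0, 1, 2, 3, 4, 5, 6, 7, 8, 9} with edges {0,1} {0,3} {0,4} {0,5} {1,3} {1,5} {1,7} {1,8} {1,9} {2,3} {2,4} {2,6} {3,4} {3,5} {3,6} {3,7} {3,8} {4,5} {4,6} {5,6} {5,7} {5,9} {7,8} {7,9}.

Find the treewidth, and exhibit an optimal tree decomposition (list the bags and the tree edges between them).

Treewidth 3.
One such decomposition:
Bags: B1 = {0, 1, 3, 5}  B2 = {1, 3, 5, 7}  B3 = {0, 3, 4, 5}  B4 = {1, 3, 7, 8}  B5 = {3, 4, 5, 6}  B6 = {2, 3, 4, 6}  B7 = {1, 5, 7, 9}
Tree: B1–B2, B1–B3, B2–B4, B3–B5, B5–B6, B2–B7

Every bag has size at most 4, so the width is 4 − 1 = 3 and tw(G) ≤ 3. For the lower bound, the 4 vertices {1, 5, 7, 9} are pairwise adjacent, and any tree decomposition puts a clique entirely inside one bag — forcing width ≥ 3. The upper and lower bounds meet at 3, so that is the treewidth.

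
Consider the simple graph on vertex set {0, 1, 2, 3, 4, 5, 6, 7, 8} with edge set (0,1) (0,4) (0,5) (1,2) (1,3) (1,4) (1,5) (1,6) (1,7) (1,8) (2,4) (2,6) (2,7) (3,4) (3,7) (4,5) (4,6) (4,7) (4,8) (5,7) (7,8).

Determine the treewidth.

A width-3 tree decomposition is:
Bags: B1 = {1, 3, 4, 7}  B2 = {1, 2, 4, 7}  B3 = {1, 4, 5, 7}  B4 = {1, 2, 4, 6}  B5 = {1, 4, 7, 8}  B6 = {0, 1, 4, 5}
Tree: B1–B2, B2–B3, B2–B4, B2–B5, B3–B6
Every bag has size at most 4, so the width is 4 − 1 = 3 and tw(G) ≤ 3. For the lower bound, the 4 vertices {0, 1, 4, 5} are pairwise adjacent, and any tree decomposition puts a clique entirely inside one bag — forcing width ≥ 3. Therefore the treewidth is 3.

3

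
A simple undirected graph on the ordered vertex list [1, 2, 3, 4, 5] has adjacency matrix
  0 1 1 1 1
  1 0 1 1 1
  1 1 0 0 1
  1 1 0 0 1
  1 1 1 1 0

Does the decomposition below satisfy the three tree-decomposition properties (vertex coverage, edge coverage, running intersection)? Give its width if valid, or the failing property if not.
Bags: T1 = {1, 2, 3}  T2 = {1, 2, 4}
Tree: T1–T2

No — vertex 5 appears in no bag.

A tree decomposition must satisfy three properties: every vertex lies in some bag; for every edge, both endpoints lie together in some bag; and for every vertex, the bags containing it form a connected subtree. Here vertex 5 appears in no bag, so the decomposition is invalid.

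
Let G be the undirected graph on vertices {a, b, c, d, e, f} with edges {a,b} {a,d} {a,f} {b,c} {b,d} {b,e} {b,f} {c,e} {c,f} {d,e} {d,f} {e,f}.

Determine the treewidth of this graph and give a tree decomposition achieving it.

The largest bag has 4 vertices, giving width 3; this decomposition certifies tw(G) ≤ 3. On the other hand G contains the 4-clique {b, d, e, f}. A clique must lie in a single bag of any decomposition, so no decomposition can have width below 3. Therefore the treewidth is 3.

Treewidth 3.
One such decomposition:
Bags: B1 = {b, d, e, f}  B2 = {a, b, d, f}  B3 = {b, c, e, f}
Tree: B1–B2, B1–B3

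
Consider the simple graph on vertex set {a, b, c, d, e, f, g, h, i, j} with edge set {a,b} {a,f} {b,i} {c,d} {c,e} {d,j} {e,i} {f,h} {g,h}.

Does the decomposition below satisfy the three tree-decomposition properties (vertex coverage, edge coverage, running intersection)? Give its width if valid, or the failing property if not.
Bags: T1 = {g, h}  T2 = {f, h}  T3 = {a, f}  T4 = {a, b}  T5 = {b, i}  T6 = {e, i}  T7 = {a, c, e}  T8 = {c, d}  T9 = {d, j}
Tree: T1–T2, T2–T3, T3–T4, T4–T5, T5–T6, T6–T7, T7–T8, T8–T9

No — bags containing vertex a are not connected in the tree.

A tree decomposition must satisfy three properties: every vertex lies in some bag; for every edge, both endpoints lie together in some bag; and for every vertex, the bags containing it form a connected subtree. Here bags containing vertex a are not connected in the tree, so the decomposition is invalid.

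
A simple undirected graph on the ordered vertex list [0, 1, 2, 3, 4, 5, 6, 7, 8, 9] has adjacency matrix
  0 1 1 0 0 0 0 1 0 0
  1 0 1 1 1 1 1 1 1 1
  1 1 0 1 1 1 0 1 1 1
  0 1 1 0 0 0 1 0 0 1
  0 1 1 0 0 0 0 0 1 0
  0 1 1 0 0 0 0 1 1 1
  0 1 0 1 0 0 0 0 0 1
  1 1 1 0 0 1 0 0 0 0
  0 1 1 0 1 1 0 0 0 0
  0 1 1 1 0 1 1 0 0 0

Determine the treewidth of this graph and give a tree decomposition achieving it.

Treewidth 3.
One optimal decomposition is:
Bags: B1 = {1, 2, 5, 7}  B2 = {1, 2, 5, 9}  B3 = {1, 2, 3, 9}  B4 = {1, 2, 5, 8}  B5 = {0, 1, 2, 7}  B6 = {1, 3, 6, 9}  B7 = {1, 2, 4, 8}
Tree: B1–B2, B2–B3, B2–B4, B1–B5, B3–B6, B4–B7

Every bag has size at most 4, so the width is 4 − 1 = 3 and tw(G) ≤ 3. Conversely, {0, 1, 2, 7} is a clique of size 4, and the vertices of any clique must share a bag in every tree decomposition; so some bag has ≥ 4 vertices and tw(G) ≥ 3. Hence tw(G) = 3 exactly.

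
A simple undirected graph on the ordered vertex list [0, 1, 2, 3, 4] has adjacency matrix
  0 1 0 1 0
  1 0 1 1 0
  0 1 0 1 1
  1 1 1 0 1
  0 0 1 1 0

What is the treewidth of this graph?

2

A width-2 tree decomposition is:
Bags: B1 = {0, 1, 3}  B2 = {1, 2, 3}  B3 = {2, 3, 4}
Tree: B1–B2, B2–B3
Every bag has size at most 3, so the width is 3 − 1 = 2 and tw(G) ≤ 2. On the other hand G contains the 3-clique {0, 1, 3}. A clique must lie in a single bag of any decomposition, so no decomposition can have width below 2. Therefore the treewidth is 2.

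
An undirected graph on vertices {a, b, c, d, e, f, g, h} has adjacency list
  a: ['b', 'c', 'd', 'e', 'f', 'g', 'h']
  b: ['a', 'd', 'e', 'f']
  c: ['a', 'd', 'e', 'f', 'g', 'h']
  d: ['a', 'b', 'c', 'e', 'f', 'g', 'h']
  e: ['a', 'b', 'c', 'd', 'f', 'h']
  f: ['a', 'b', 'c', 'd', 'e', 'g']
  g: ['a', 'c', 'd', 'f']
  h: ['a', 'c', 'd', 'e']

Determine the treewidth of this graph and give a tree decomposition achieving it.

Treewidth 4.
One optimal decomposition is:
Bags: B1 = {a, c, d, e, f}  B2 = {a, b, d, e, f}  B3 = {a, c, d, f, g}  B4 = {a, c, d, e, h}
Tree: B1–B2, B1–B3, B1–B4

Each bag holds 5 vertices, so the decomposition has width 4, which upper-bounds the treewidth. For the lower bound, the 5 vertices {a, c, d, e, h} are pairwise adjacent, and any tree decomposition puts a clique entirely inside one bag — forcing width ≥ 4. Hence tw(G) = 4 exactly.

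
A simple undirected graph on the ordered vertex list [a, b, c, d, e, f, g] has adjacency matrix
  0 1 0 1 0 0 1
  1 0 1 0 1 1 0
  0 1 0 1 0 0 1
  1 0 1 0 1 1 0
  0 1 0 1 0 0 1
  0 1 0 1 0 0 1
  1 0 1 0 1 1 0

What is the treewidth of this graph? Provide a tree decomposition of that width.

Treewidth 3.
Bags: B1 = {a, b, d, g}  B2 = {b, c, d, g}  B3 = {b, d, f, g}  B4 = {b, d, e, g}
Tree: B1–B2, B2–B3, B3–B4

Every bag has size at most 4, so the width is 4 − 1 = 3 and tw(G) ≤ 3. For the lower bound: the 4 vertex sets {a,b}, {c,d}, {g}, {f} are disjoint, each induces a connected subgraph, and every pair is joined by at least one edge of G. Contracting each set to a single vertex therefore yields K_{4} as a minor, and since treewidth is minor-monotone, tw(G) ≥ tw(K_{4}) = 3. The upper and lower bounds meet at 3, so that is the treewidth.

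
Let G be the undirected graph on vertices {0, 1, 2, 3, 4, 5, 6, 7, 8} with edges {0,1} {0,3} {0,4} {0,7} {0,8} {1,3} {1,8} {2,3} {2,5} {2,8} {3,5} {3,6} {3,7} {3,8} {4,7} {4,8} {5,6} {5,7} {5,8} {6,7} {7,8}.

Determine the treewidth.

3

A width-3 tree decomposition is:
Bags: B1 = {3, 5, 7, 8}  B2 = {0, 3, 7, 8}  B3 = {0, 1, 3, 8}  B4 = {0, 4, 7, 8}  B5 = {2, 3, 5, 8}  B6 = {3, 5, 6, 7}
Tree: B1–B2, B2–B3, B2–B4, B1–B5, B1–B6
The largest bag has 4 vertices, giving width 3; this decomposition certifies tw(G) ≤ 3. For the lower bound, the 4 vertices {0, 1, 3, 8} are pairwise adjacent, and any tree decomposition puts a clique entirely inside one bag — forcing width ≥ 3. Combining the bounds, tw(G) = 3.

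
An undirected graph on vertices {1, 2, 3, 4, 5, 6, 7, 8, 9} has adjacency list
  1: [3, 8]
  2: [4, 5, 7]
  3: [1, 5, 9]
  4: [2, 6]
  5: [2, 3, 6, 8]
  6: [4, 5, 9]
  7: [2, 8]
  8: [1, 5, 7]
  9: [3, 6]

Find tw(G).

A width-3 tree decomposition is:
Bags: B1 = {1, 3, 6, 9}  B2 = {1, 3, 5, 6}  B3 = {1, 5, 6, 8}  B4 = {4, 5, 6, 8}  B5 = {2, 4, 5, 8}  B6 = {2, 4, 7, 8}
Tree: B1–B2, B2–B3, B3–B4, B4–B5, B5–B6
Every bag has size at most 4, so the width is 4 − 1 = 3 and tw(G) ≤ 3. For the lower bound: the 4 vertex sets {1,3,9}, {6}, {5}, {2,4,7,8} are disjoint, each induces a connected subgraph, and every pair is joined by at least one edge of G. Contracting each set to a single vertex therefore yields K_{4} as a minor, and since treewidth is minor-monotone, tw(G) ≥ tw(K_{4}) = 3. Therefore the treewidth is 3.

3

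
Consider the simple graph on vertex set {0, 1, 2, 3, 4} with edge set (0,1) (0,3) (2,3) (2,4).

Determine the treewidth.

A width-1 tree decomposition is:
Bags: B1 = {0, 3}  B2 = {2, 3}  B3 = {0, 1}  B4 = {2, 4}
Tree: B1–B2, B1–B3, B2–B4
The largest bag has 2 vertices, giving width 1; this decomposition certifies tw(G) ≤ 1. Since G has at least one edge (e.g. 3–0), it is not an edgeless graph, so tw(G) ≥ 1. Combining the bounds, tw(G) = 1.

1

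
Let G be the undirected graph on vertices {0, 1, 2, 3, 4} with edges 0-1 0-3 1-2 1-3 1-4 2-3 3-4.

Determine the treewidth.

A width-2 tree decomposition is:
Bags: B1 = {0, 1, 3}  B2 = {1, 3, 4}  B3 = {1, 2, 3}
Tree: B1–B2, B1–B3
The largest bag has 3 vertices, giving width 2; this decomposition certifies tw(G) ≤ 2. For the lower bound, the 3 vertices {0, 1, 3} are pairwise adjacent, and any tree decomposition puts a clique entirely inside one bag — forcing width ≥ 2. Combining the bounds, tw(G) = 2.

2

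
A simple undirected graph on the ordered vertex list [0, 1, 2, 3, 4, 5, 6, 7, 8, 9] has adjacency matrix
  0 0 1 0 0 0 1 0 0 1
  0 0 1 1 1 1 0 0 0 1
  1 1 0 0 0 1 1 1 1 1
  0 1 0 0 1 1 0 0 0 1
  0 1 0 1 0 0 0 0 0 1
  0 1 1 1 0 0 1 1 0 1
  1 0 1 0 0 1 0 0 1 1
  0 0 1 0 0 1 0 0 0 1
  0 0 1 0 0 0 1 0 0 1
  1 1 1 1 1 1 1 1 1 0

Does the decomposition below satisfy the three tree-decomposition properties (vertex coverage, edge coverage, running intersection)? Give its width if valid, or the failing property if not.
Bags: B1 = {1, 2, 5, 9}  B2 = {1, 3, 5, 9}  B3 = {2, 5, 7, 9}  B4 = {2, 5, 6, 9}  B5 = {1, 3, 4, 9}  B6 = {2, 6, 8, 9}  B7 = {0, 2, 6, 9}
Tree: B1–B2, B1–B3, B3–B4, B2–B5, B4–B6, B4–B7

Yes; width 3.

Checking the three conditions: (i) the bags cover all of {0, 1, 2, 3, 4, 5, 6, 7, 8, 9}; (ii) for each edge, some bag contains both endpoints; (iii) the bags containing any fixed vertex form a subtree. All hold, so the decomposition is valid with width 4 − 1 = 3.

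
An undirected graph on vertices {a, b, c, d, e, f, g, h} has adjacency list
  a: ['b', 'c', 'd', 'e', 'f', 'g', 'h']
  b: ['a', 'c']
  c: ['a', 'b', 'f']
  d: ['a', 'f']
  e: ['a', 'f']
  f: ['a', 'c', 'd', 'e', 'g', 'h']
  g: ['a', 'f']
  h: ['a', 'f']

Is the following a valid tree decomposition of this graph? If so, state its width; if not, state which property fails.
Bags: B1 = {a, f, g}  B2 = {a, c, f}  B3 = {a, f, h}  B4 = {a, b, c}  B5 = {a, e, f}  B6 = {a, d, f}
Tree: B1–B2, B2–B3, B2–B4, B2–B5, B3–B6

Vertex coverage: the bags together contain {a, b, c, d, e, f, g, h}, the full vertex set. Edge coverage: each edge of G has both endpoints in at least one bag. Running intersection: for every vertex, the bags containing it form a connected subtree. All three properties hold, so this is a valid tree decomposition of width max|bag| − 1 = 2, and hence tw(G) ≤ 2.

Yes; width 2.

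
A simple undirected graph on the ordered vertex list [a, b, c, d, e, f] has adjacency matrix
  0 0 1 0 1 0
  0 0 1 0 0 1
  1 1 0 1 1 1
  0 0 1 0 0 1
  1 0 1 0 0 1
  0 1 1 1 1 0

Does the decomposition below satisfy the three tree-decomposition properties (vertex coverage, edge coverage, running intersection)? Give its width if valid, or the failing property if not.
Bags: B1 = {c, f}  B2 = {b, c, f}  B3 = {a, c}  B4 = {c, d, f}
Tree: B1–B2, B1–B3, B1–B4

No — vertex e appears in no bag.

A tree decomposition must satisfy three properties: every vertex lies in some bag; for every edge, both endpoints lie together in some bag; and for every vertex, the bags containing it form a connected subtree. Here vertex e appears in no bag, so the decomposition is invalid.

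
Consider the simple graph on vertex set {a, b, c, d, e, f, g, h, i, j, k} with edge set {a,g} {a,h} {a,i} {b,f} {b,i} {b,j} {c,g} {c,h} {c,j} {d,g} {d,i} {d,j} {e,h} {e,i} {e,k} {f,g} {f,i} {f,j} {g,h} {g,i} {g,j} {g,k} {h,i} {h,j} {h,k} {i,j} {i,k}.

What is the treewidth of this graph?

3

A width-3 tree decomposition is:
Bags: B1 = {d, g, i, j}  B2 = {g, h, i, j}  B3 = {f, g, i, j}  B4 = {g, h, i, k}  B5 = {b, f, i, j}  B6 = {c, g, h, j}  B7 = {e, h, i, k}  B8 = {a, g, h, i}
Tree: B1–B2, B1–B3, B2–B4, B3–B5, B2–B6, B4–B7, B2–B8
The largest bag has 4 vertices, giving width 3; this decomposition certifies tw(G) ≤ 3. For the lower bound, the 4 vertices {c, g, h, j} are pairwise adjacent, and any tree decomposition puts a clique entirely inside one bag — forcing width ≥ 3. Hence tw(G) = 3 exactly.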